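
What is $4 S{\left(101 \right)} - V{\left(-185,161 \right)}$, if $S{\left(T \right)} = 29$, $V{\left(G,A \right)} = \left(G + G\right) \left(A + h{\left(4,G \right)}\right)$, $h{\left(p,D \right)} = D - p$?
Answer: $-10244$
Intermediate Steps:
$V{\left(G,A \right)} = 2 G \left(-4 + A + G\right)$ ($V{\left(G,A \right)} = \left(G + G\right) \left(A + \left(G - 4\right)\right) = 2 G \left(A + \left(G - 4\right)\right) = 2 G \left(A + \left(-4 + G\right)\right) = 2 G \left(-4 + A + G\right)$)
$4 S{\left(101 \right)} - V{\left(-185,161 \right)} = 4 \cdot 29 - 2 \left(-185\right) \left(-4 + 161 - 185\right) = 116 - 2 \left(-185\right) \left(-28\right) = 116 - 10360 = -10244$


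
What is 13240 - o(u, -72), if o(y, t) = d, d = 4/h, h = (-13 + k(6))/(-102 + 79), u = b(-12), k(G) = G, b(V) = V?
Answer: 92588/7 ≈ 13227.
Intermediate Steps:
u = -12
h = 7/23 (h = (-13 + 6)/(-102 + 79) = -7/(-23) = -7*(-1/23) = 7/23 ≈ 0.30435)
d = 92/7 (d = 4/(7/23) = 4*(23/7) = 92/7 ≈ 13.143)
o(y, t) = 92/7
13240 - o(u, -72) = 13240 - 1*92/7 = 13240 - 92/7 = 92588/7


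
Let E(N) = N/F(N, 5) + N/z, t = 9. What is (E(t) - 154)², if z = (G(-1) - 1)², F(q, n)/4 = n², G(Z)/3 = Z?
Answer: 3762472921/160000 ≈ 23515.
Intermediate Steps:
G(Z) = 3*Z
F(q, n) = 4*n²
z = 16 (z = (3*(-1) - 1)² = (-3 - 1)² = (-4)² = 16)
E(N) = 29*N/400 (E(N) = N/((4*5²)) + N/16 = N/((4*25)) + N*(1/16) = N/100 + N/16 = 29*N/400)
(E(t) - 154)² = ((29/400)*9 - 154)² = (261/400 - 154)² = (-61339/400)² = 3762472921/160000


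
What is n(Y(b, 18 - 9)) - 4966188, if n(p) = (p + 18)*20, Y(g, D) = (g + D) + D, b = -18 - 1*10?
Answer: -4966028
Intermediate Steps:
b = -28 (b = -18 - 10 = -28)
Y(g, D) = g + 2*D (Y(g, D) = (D + g) + D = g + 2*D)
n(p) = 360 + 20*p (n(p) = (18 + p)*20 = 360 + 20*p)
n(Y(b, 18 - 9)) - 4966188 = (360 + 20*(-28 + 2*(18 - 9))) - 4966188 = (360 + 20*(-28 + 2*9)) - 4966188 = (360 + 20*(-28 + 18)) - 4966188 = (360 + 20*(-10)) - 4966188 = (360 - 200) - 4966188 = 160 - 4966188 = -4966028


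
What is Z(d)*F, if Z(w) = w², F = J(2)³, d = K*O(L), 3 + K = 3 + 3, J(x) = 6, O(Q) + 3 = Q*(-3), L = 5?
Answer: 629856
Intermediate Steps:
O(Q) = -3 - 3*Q (O(Q) = -3 + Q*(-3) = -3 - 3*Q)
K = 3 (K = -3 + (3 + 3) = -3 + 6 = 3)
d = -54 (d = 3*(-3 - 3*5) = 3*(-3 - 15) = 3*(-18) = -54)
F = 216 (F = 6³ = 216)
Z(d)*F = (-54)²*216 = 2916*216 = 629856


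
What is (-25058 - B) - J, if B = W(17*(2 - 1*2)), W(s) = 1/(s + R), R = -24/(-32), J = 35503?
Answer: -181687/3 ≈ -60562.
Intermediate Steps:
R = 3/4 (R = -24*(-1/32) = 3/4 ≈ 0.75000)
W(s) = 1/(3/4 + s) (W(s) = 1/(s + 3/4) = 1/(3/4 + s))
B = 4/3 (B = 4/(3 + 4*(17*(2 - 1*2))) = 4/(3 + 4*(17*(2 - 2))) = 4/(3 + 4*(17*0)) = 4/(3 + 4*0) = 4/(3 + 0) = 4/3 ≈ 1.3333)
(-25058 - B) - J = (-25058 - 1*4/3) - 1*35503 = (-25058 - 4/3) - 35503 = -75178/3 - 35503 = -181687/3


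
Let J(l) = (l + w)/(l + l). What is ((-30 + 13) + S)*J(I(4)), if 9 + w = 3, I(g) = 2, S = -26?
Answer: 43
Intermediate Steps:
w = -6 (w = -9 + 3 = -6)
J(l) = (-6 + l)/(2*l) (J(l) = (l - 6)/(l + l) = (-6 + l)/((2*l)) = (-6 + l)*(1/(2*l)) = (-6 + l)/(2*l))
((-30 + 13) + S)*J(I(4)) = ((-30 + 13) - 26)*((½)*(-6 + 2)/2) = (-17 - 26)*((½)*(½)*(-4)) = -43*(-1) = 43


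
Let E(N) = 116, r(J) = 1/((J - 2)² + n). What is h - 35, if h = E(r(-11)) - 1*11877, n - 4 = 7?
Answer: -11796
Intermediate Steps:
n = 11 (n = 4 + 7 = 11)
r(J) = 1/(11 + (-2 + J)²) (r(J) = 1/((J - 2)² + 11) = 1/((-2 + J)² + 11) = 1/(11 + (-2 + J)²))
h = -11761 (h = 116 - 1*11877 = 116 - 11877 = -11761)
h - 35 = -11761 - 35 = -11796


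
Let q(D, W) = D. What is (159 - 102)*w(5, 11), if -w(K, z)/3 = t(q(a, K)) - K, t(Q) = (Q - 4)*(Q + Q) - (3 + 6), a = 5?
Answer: 684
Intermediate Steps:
t(Q) = -9 + 2*Q*(-4 + Q) (t(Q) = (-4 + Q)*(2*Q) - 1*9 = 2*Q*(-4 + Q) - 9 = -9 + 2*Q*(-4 + Q))
w(K, z) = -3 + 3*K (w(K, z) = -3*((-9 - 8*5 + 2*5²) - K) = -3*((-9 - 40 + 2*25) - K) = -3*((-9 - 40 + 50) - K) = -3*(1 - K) = -3 + 3*K)
(159 - 102)*w(5, 11) = (159 - 102)*(-3 + 3*5) = 57*(-3 + 15) = 57*12 = 684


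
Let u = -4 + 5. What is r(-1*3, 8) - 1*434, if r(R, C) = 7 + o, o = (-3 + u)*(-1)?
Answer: -425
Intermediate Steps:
u = 1
o = 2 (o = (-3 + 1)*(-1) = -2*(-1) = 2)
r(R, C) = 9 (r(R, C) = 7 + 2 = 9)
r(-1*3, 8) - 1*434 = 9 - 1*434 = 9 - 434 = -425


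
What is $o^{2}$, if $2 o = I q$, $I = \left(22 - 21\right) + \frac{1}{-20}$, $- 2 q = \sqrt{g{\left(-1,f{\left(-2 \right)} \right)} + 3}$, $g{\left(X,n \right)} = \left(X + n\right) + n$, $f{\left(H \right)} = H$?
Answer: $- \frac{361}{3200} \approx -0.11281$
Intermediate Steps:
$g{\left(X,n \right)} = X + 2 n$
$q = - \frac{i \sqrt{2}}{2}$ ($q = - \frac{\sqrt{\left(-1 + 2 \left(-2\right)\right) + 3}}{2} = - \frac{\sqrt{\left(-1 - 4\right) + 3}}{2} = - \frac{\sqrt{-5 + 3}}{2} = - \frac{\sqrt{-2}}{2} = - \frac{i \sqrt{2}}{2} \approx - 0.70711 i$)
$I = \frac{19}{20}$ ($I = 1 - \frac{1}{20} = \frac{19}{20} \approx 0.95$)
$o = - \frac{19 i \sqrt{2}}{80}$ ($o = \frac{\frac{19}{20} \left(- \frac{i \sqrt{2}}{2}\right)}{2} = \frac{\left(- \frac{19}{40}\right) i \sqrt{2}}{2} = - \frac{19 i \sqrt{2}}{80} \approx - 0.33588 i$)
$o^{2} = \left(- \frac{19 i \sqrt{2}}{80}\right)^{2} = - \frac{361}{3200}$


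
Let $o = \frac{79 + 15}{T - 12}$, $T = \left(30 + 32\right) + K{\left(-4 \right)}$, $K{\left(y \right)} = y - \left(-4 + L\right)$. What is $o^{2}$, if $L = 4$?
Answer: $\frac{2209}{529} \approx 4.1758$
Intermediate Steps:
$K{\left(y \right)} = y$ ($K{\left(y \right)} = y + \left(4 - 4\right) = y + 0 = y$)
$T = 58$ ($T = \left(30 + 32\right) - 4 = 62 - 4 = 58$)
$o = \frac{47}{23}$ ($o = \frac{79 + 15}{58 - 12} = \frac{94}{46} = 94 \cdot \frac{1}{46} = \frac{47}{23} \approx 2.0435$)
$o^{2} = \left(\frac{47}{23}\right)^{2} = \frac{2209}{529}$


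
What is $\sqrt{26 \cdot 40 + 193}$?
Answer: $3 \sqrt{137} \approx 35.114$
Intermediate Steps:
$\sqrt{26 \cdot 40 + 193} = \sqrt{1040 + 193} = \sqrt{1233} = 3 \sqrt{137}$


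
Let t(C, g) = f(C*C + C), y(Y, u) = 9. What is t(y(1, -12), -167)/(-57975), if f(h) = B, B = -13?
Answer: 13/57975 ≈ 0.00022423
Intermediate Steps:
f(h) = -13
t(C, g) = -13
t(y(1, -12), -167)/(-57975) = -13/(-57975) = -13*(-1/57975) = 13/57975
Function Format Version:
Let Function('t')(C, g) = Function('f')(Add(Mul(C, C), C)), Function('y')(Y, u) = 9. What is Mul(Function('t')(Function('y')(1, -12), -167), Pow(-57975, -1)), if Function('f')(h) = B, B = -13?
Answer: Rational(13, 57975) ≈ 0.00022423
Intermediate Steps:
Function('f')(h) = -13
Function('t')(C, g) = -13
Mul(Function('t')(Function('y')(1, -12), -167), Pow(-57975, -1)) = Mul(-13, Pow(-57975, -1)) = Mul(-13, Rational(-1, 57975)) = Rational(13, 57975)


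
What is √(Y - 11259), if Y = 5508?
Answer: 9*I*√71 ≈ 75.835*I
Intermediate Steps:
√(Y - 11259) = √(5508 - 11259) = √(-5751) = 9*I*√71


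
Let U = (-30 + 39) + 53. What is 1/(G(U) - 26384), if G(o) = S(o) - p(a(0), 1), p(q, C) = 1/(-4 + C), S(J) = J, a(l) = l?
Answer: -3/78965 ≈ -3.7991e-5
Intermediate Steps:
U = 62 (U = 9 + 53 = 62)
G(o) = ⅓ + o (G(o) = o - 1/(-4 + 1) = o - 1/(-3) = o - 1*(-⅓) = o + ⅓ = ⅓ + o)
1/(G(U) - 26384) = 1/((⅓ + 62) - 26384) = 1/(187/3 - 26384) = 1/(-78965/3) = -3/78965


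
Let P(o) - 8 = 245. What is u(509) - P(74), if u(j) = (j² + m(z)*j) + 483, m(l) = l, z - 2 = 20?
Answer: 270509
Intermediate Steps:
z = 22 (z = 2 + 20 = 22)
P(o) = 253 (P(o) = 8 + 245 = 253)
u(j) = 483 + j² + 22*j (u(j) = (j² + 22*j) + 483 = 483 + j² + 22*j)
u(509) - P(74) = (483 + 509² + 22*509) - 1*253 = (483 + 259081 + 11198) - 253 = 270762 - 253 = 270509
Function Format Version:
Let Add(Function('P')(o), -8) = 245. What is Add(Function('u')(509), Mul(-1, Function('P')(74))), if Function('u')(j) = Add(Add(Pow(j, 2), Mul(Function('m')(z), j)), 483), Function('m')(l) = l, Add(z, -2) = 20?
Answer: 270509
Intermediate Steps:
z = 22 (z = Add(2, 20) = 22)
Function('P')(o) = 253 (Function('P')(o) = Add(8, 245) = 253)
Function('u')(j) = Add(483, Pow(j, 2), Mul(22, j)) (Function('u')(j) = Add(Add(Pow(j, 2), Mul(22, j)), 483) = Add(483, Pow(j, 2), Mul(22, j)))
Add(Function('u')(509), Mul(-1, Function('P')(74))) = Add(Add(483, Pow(509, 2), Mul(22, 509)), Mul(-1, 253)) = Add(Add(483, 259081, 11198), -253) = Add(270762, -253) = 270509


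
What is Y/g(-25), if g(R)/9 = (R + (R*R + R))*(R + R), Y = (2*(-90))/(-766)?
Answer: -1/1101125 ≈ -9.0816e-7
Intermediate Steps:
Y = 90/383 (Y = -180*(-1/766) = 90/383 ≈ 0.23499)
g(R) = 18*R*(R**2 + 2*R) (g(R) = 9*((R + (R*R + R))*(R + R)) = 9*((R + (R**2 + R))*(2*R)) = 9*((R + (R + R**2))*(2*R)) = 9*((R**2 + 2*R)*(2*R)) = 9*(2*R*(R**2 + 2*R)) = 18*R*(R**2 + 2*R))
Y/g(-25) = 90/(383*((18*(-25)**2*(2 - 25)))) = 90/(383*((18*625*(-23)))) = (90/383)/(-258750) = (90/383)*(-1/258750) = -1/1101125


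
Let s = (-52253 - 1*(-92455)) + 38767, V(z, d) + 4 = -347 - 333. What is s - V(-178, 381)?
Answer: 79653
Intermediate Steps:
V(z, d) = -684 (V(z, d) = -4 + (-347 - 333) = -4 - 680 = -684)
s = 78969 (s = (-52253 + 92455) + 38767 = 40202 + 38767 = 78969)
s - V(-178, 381) = 78969 - 1*(-684) = 78969 + 684 = 79653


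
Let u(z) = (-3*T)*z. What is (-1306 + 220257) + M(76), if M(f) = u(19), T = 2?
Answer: 218837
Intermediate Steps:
u(z) = -6*z (u(z) = (-3*2)*z = -6*z)
M(f) = -114 (M(f) = -6*19 = -114)
(-1306 + 220257) + M(76) = (-1306 + 220257) - 114 = 218951 - 114 = 218837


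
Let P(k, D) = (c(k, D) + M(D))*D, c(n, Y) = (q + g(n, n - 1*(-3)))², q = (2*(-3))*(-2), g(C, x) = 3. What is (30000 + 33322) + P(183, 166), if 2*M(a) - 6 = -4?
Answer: 100838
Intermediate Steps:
M(a) = 1 (M(a) = 3 + (½)*(-4) = 3 - 2 = 1)
q = 12 (q = -6*(-2) = 12)
c(n, Y) = 225 (c(n, Y) = (12 + 3)² = 15² = 225)
P(k, D) = 226*D (P(k, D) = (225 + 1)*D = 226*D)
(30000 + 33322) + P(183, 166) = (30000 + 33322) + 226*166 = 63322 + 37516 = 100838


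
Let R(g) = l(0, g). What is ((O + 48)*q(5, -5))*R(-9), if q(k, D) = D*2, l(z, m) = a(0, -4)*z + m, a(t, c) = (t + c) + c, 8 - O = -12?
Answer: 6120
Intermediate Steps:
O = 20 (O = 8 - 1*(-12) = 8 + 12 = 20)
a(t, c) = t + 2*c (a(t, c) = (c + t) + c = t + 2*c)
l(z, m) = m - 8*z (l(z, m) = (0 + 2*(-4))*z + m = (0 - 8)*z + m = -8*z + m = m - 8*z)
R(g) = g (R(g) = g - 8*0 = g + 0 = g)
q(k, D) = 2*D
((O + 48)*q(5, -5))*R(-9) = ((20 + 48)*(2*(-5)))*(-9) = (68*(-10))*(-9) = -680*(-9) = 6120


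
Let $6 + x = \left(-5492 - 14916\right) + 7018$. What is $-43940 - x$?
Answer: $-30544$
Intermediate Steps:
$x = -13396$ ($x = -6 + \left(\left(-5492 - 14916\right) + 7018\right) = -6 + \left(-20408 + 7018\right) = -6 - 13390 = -13396$)
$-43940 - x = -43940 - -13396 = -43940 + 13396 = -30544$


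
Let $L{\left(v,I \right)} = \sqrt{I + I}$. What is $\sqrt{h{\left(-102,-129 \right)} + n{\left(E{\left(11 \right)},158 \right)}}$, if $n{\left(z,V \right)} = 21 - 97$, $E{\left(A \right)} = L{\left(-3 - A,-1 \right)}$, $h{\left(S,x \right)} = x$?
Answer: $i \sqrt{205} \approx 14.318 i$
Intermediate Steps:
$L{\left(v,I \right)} = \sqrt{2} \sqrt{I}$ ($L{\left(v,I \right)} = \sqrt{2 I} = \sqrt{2} \sqrt{I}$)
$E{\left(A \right)} = i \sqrt{2}$ ($E{\left(A \right)} = \sqrt{2} \sqrt{-1} = \sqrt{2} i = i \sqrt{2}$)
$n{\left(z,V \right)} = -76$ ($n{\left(z,V \right)} = 21 - 97 = -76$)
$\sqrt{h{\left(-102,-129 \right)} + n{\left(E{\left(11 \right)},158 \right)}} = \sqrt{-129 - 76} = \sqrt{-205} = i \sqrt{205}$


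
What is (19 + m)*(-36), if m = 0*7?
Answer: -684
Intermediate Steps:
m = 0
(19 + m)*(-36) = (19 + 0)*(-36) = 19*(-36) = -684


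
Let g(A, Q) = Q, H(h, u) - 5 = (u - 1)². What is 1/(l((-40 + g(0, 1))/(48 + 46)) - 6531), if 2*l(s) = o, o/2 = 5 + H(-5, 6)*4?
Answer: -1/6406 ≈ -0.00015610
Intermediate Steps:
H(h, u) = 5 + (-1 + u)² (H(h, u) = 5 + (u - 1)² = 5 + (-1 + u)²)
o = 250 (o = 2*(5 + (5 + (-1 + 6)²)*4) = 2*(5 + (5 + 5²)*4) = 2*(5 + (5 + 25)*4) = 2*(5 + 30*4) = 2*(5 + 120) = 2*125 = 250)
l(s) = 125 (l(s) = (½)*250 = 125)
1/(l((-40 + g(0, 1))/(48 + 46)) - 6531) = 1/(125 - 6531) = 1/(-6406) = -1/6406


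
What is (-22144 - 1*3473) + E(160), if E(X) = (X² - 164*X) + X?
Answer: -26097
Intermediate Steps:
E(X) = X² - 163*X
(-22144 - 1*3473) + E(160) = (-22144 - 1*3473) + 160*(-163 + 160) = (-22144 - 3473) + 160*(-3) = -25617 - 480 = -26097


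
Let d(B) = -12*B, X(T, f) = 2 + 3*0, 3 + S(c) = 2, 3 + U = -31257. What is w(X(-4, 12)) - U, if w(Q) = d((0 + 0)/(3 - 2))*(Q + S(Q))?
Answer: 31260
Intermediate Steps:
U = -31260 (U = -3 - 31257 = -31260)
S(c) = -1 (S(c) = -3 + 2 = -1)
X(T, f) = 2 (X(T, f) = 2 + 0 = 2)
w(Q) = 0 (w(Q) = (-12*(0 + 0)/(3 - 2))*(Q - 1) = (-0/1)*(-1 + Q) = (-0)*(-1 + Q) = (-12*0)*(-1 + Q) = 0*(-1 + Q) = 0)
w(X(-4, 12)) - U = 0 - 1*(-31260) = 0 + 31260 = 31260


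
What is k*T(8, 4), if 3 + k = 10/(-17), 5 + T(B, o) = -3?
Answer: 488/17 ≈ 28.706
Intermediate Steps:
T(B, o) = -8 (T(B, o) = -5 - 3 = -8)
k = -61/17 (k = -3 + 10/(-17) = -3 + 10*(-1/17) = -3 - 10/17 = -61/17 ≈ -3.5882)
k*T(8, 4) = -61/17*(-8) = 488/17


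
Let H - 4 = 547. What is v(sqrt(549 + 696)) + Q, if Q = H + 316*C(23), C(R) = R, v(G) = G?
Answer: 7819 + sqrt(1245) ≈ 7854.3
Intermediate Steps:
H = 551 (H = 4 + 547 = 551)
Q = 7819 (Q = 551 + 316*23 = 551 + 7268 = 7819)
v(sqrt(549 + 696)) + Q = sqrt(549 + 696) + 7819 = sqrt(1245) + 7819 = 7819 + sqrt(1245)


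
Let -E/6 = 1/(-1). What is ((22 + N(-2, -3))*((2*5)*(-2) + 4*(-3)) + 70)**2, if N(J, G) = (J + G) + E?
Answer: 443556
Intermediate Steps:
E = 6 (E = -6/(-1) = -6*(-1) = 6)
N(J, G) = 6 + G + J (N(J, G) = (J + G) + 6 = (G + J) + 6 = 6 + G + J)
((22 + N(-2, -3))*((2*5)*(-2) + 4*(-3)) + 70)**2 = ((22 + (6 - 3 - 2))*((2*5)*(-2) + 4*(-3)) + 70)**2 = ((22 + 1)*(10*(-2) - 12) + 70)**2 = (23*(-20 - 12) + 70)**2 = (23*(-32) + 70)**2 = (-736 + 70)**2 = (-666)**2 = 443556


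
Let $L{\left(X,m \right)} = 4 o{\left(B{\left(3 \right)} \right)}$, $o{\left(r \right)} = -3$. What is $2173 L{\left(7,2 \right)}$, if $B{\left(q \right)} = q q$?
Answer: $-26076$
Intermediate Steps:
$B{\left(q \right)} = q^{2}$
$L{\left(X,m \right)} = -12$ ($L{\left(X,m \right)} = 4 \left(-3\right) = -12$)
$2173 L{\left(7,2 \right)} = 2173 \left(-12\right) = -26076$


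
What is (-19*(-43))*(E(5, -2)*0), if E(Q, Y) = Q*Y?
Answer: 0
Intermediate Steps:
(-19*(-43))*(E(5, -2)*0) = (-19*(-43))*((5*(-2))*0) = 817*(-10*0) = 817*0 = 0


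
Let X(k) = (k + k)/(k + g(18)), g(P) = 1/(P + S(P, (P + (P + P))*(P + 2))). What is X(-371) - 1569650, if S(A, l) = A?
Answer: -20962649038/13355 ≈ -1.5696e+6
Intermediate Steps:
g(P) = 1/(2*P) (g(P) = 1/(P + P) = 1/(2*P))
X(k) = 2*k/(1/36 + k) (X(k) = (k + k)/(k + (½)/18) = (2*k)/(k + (½)*(1/18)) = (2*k)/(k + 1/36) = (2*k)/(1/36 + k) = 2*k/(1/36 + k))
X(-371) - 1569650 = 72*(-371)/(1 + 36*(-371)) - 1569650 = 72*(-371)/(1 - 13356) - 1569650 = 72*(-371)/(-13355) - 1569650 = 72*(-371)*(-1/13355) - 1569650 = 26712/13355 - 1569650 = -20962649038/13355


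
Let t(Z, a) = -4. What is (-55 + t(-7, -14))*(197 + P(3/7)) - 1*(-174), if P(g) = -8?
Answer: -10977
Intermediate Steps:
(-55 + t(-7, -14))*(197 + P(3/7)) - 1*(-174) = (-55 - 4)*(197 - 8) - 1*(-174) = -59*189 + 174 = -11151 + 174 = -10977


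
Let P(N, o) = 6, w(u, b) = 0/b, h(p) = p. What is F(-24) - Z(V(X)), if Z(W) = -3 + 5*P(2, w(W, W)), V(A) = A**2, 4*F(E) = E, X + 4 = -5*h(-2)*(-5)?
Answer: -33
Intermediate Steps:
X = -54 (X = -4 - 5*(-2)*(-5) = -4 + 10*(-5) = -4 - 50 = -54)
w(u, b) = 0
F(E) = E/4
Z(W) = 27 (Z(W) = -3 + 5*6 = -3 + 30 = 27)
F(-24) - Z(V(X)) = (1/4)*(-24) - 1*27 = -6 - 27 = -33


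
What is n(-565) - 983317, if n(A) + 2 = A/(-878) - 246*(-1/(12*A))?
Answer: -243897377552/248035 ≈ -9.8332e+5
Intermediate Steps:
n(A) = -2 - A/878 + 41/(2*A) (n(A) = -2 + (A/(-878) - 246*(-1/(12*A))) = -2 + (A*(-1/878) - 246*(-1/(12*A))) = -2 + (-A/878 - (-41)/(2*A)) = -2 + (-A/878 + 41/(2*A)) = -2 - A/878 + 41/(2*A))
n(-565) - 983317 = (1/878)*(17999 - 1*(-565)*(1756 - 565))/(-565) - 983317 = (1/878)*(-1/565)*(17999 - 1*(-565)*1191) - 983317 = (1/878)*(-1/565)*(17999 + 672915) - 983317 = (1/878)*(-1/565)*690914 - 983317 = -345457/248035 - 983317 = -243897377552/248035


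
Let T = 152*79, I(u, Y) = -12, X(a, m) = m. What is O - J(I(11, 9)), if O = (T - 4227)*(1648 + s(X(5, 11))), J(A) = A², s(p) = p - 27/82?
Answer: 1058289783/82 ≈ 1.2906e+7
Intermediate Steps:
s(p) = -27/82 + p (s(p) = p - 27*1/82 = p - 27/82 = -27/82 + p)
T = 12008
O = 1058301591/82 (O = (12008 - 4227)*(1648 + (-27/82 + 11)) = 7781*(1648 + 875/82) = 7781*(136011/82) = 1058301591/82 ≈ 1.2906e+7)
O - J(I(11, 9)) = 1058301591/82 - 1*(-12)² = 1058301591/82 - 1*144 = 1058301591/82 - 144 = 1058289783/82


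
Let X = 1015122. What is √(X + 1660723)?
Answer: √2675845 ≈ 1635.8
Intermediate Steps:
√(X + 1660723) = √(1015122 + 1660723) = √2675845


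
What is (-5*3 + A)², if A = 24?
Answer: 81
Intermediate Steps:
(-5*3 + A)² = (-5*3 + 24)² = (-15 + 24)² = 9² = 81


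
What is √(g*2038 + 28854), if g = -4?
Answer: √20702 ≈ 143.88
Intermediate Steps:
√(g*2038 + 28854) = √(-4*2038 + 28854) = √(-8152 + 28854) = √20702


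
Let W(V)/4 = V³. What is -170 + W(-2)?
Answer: -202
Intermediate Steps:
W(V) = 4*V³
-170 + W(-2) = -170 + 4*(-2)³ = -170 + 4*(-8) = -170 - 32 = -202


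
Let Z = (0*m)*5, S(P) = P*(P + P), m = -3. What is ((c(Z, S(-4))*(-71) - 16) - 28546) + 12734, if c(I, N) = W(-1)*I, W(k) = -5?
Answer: -15828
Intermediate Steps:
S(P) = 2*P² (S(P) = P*(2*P) = 2*P²)
Z = 0 (Z = (0*(-3))*5 = 0*5 = 0)
c(I, N) = -5*I
((c(Z, S(-4))*(-71) - 16) - 28546) + 12734 = ((-5*0*(-71) - 16) - 28546) + 12734 = ((0*(-71) - 16) - 28546) + 12734 = ((0 - 16) - 28546) + 12734 = (-16 - 28546) + 12734 = -28562 + 12734 = -15828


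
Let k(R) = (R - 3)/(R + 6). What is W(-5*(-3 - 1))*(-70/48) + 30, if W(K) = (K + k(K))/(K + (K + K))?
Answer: 73627/2496 ≈ 29.498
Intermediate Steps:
k(R) = (-3 + R)/(6 + R)
W(K) = (K + (-3 + K)/(6 + K))/(3*K) (W(K) = (K + (-3 + K)/(6 + K))/(K + (K + K)) = (K + (-3 + K)/(6 + K))/(K + 2*K) = (K + (-3 + K)/(6 + K))/((3*K)) = (K + (-3 + K)/(6 + K))*(1/(3*K)) = (K + (-3 + K)/(6 + K))/(3*K))
W(-5*(-3 - 1))*(-70/48) + 30 = ((-3 - 5*(-3 - 1) + (-5*(-3 - 1))*(6 - 5*(-3 - 1)))/(3*((-5*(-3 - 1)))*(6 - 5*(-3 - 1))))*(-70/48) + 30 = ((-3 - 5*(-4) + (-5*(-4))*(6 - 5*(-4)))/(3*((-5*(-4)))*(6 - 5*(-4))))*(-70*1/48) + 30 = ((⅓)*(-3 + 20 + 20*(6 + 20))/(20*(6 + 20)))*(-35/24) + 30 = ((⅓)*(1/20)*(-3 + 20 + 20*26)/26)*(-35/24) + 30 = ((⅓)*(1/20)*(1/26)*(-3 + 20 + 520))*(-35/24) + 30 = ((⅓)*(1/20)*(1/26)*537)*(-35/24) + 30 = (179/520)*(-35/24) + 30 = -1253/2496 + 30 = 73627/2496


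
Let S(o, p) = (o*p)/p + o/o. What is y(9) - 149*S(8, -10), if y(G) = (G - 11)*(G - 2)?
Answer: -1355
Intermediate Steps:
y(G) = (-11 + G)*(-2 + G)
S(o, p) = 1 + o (S(o, p) = o + 1 = 1 + o)
y(9) - 149*S(8, -10) = (22 + 9**2 - 13*9) - 149*(1 + 8) = (22 + 81 - 117) - 149*9 = -14 - 1341 = -1355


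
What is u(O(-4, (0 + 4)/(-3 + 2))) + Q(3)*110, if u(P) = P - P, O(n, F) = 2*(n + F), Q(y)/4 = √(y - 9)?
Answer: 440*I*√6 ≈ 1077.8*I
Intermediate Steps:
Q(y) = 4*√(-9 + y) (Q(y) = 4*√(y - 9) = 4*√(-9 + y))
O(n, F) = 2*F + 2*n (O(n, F) = 2*(F + n) = 2*F + 2*n)
u(P) = 0
u(O(-4, (0 + 4)/(-3 + 2))) + Q(3)*110 = 0 + (4*√(-9 + 3))*110 = 0 + (4*√(-6))*110 = 0 + (4*(I*√6))*110 = 0 + (4*I*√6)*110 = 0 + 440*I*√6 = 440*I*√6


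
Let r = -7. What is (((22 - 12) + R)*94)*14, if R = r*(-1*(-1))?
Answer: 3948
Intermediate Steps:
R = -7 (R = -(-7)*(-1) = -7*1 = -7)
(((22 - 12) + R)*94)*14 = (((22 - 12) - 7)*94)*14 = ((10 - 7)*94)*14 = (3*94)*14 = 282*14 = 3948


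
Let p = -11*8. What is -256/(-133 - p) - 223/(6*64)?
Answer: 29423/5760 ≈ 5.1082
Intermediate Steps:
p = -88
-256/(-133 - p) - 223/(6*64) = -256/(-133 - 1*(-88)) - 223/(6*64) = -256/(-133 + 88) - 223/384 = -256/(-45) - 223*1/384 = -256*(-1/45) - 223/384 = 256/45 - 223/384 = 29423/5760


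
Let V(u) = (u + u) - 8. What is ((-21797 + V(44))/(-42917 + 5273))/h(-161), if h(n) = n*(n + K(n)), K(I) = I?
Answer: 7239/650513416 ≈ 1.1128e-5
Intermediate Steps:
V(u) = -8 + 2*u (V(u) = 2*u - 8 = -8 + 2*u)
h(n) = 2*n² (h(n) = n*(n + n) = n*(2*n) = 2*n²)
((-21797 + V(44))/(-42917 + 5273))/h(-161) = ((-21797 + (-8 + 2*44))/(-42917 + 5273))/((2*(-161)²)) = ((-21797 + (-8 + 88))/(-37644))/((2*25921)) = ((-21797 + 80)*(-1/37644))/51842 = -21717*(-1/37644)*(1/51842) = (7239/12548)*(1/51842) = 7239/650513416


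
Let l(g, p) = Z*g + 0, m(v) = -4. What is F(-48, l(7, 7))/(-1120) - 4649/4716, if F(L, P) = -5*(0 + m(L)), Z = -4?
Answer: -66265/66024 ≈ -1.0037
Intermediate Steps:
l(g, p) = -4*g (l(g, p) = -4*g + 0 = -4*g)
F(L, P) = 20 (F(L, P) = -5*(0 - 4) = -5*(-4) = 20)
F(-48, l(7, 7))/(-1120) - 4649/4716 = 20/(-1120) - 4649/4716 = 20*(-1/1120) - 4649*1/4716 = -1/56 - 4649/4716 = -66265/66024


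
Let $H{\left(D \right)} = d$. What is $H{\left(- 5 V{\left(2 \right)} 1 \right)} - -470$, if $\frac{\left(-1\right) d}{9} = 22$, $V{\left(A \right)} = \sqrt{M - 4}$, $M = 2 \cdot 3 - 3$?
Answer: $272$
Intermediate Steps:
$M = 3$ ($M = 6 - 3 = 3$)
$V{\left(A \right)} = i$ ($V{\left(A \right)} = \sqrt{3 - 4} = \sqrt{-1} = i$)
$d = -198$ ($d = \left(-9\right) 22 = -198$)
$H{\left(D \right)} = -198$
$H{\left(- 5 V{\left(2 \right)} 1 \right)} - -470 = -198 - -470 = -198 + 470 = 272$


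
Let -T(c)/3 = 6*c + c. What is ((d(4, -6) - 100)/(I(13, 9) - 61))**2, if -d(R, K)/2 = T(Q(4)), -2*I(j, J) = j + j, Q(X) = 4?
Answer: 1156/1369 ≈ 0.84441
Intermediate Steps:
I(j, J) = -j (I(j, J) = -(j + j)/2 = -j)
T(c) = -21*c (T(c) = -3*(6*c + c) = -21*c)
d(R, K) = 168 (d(R, K) = -(-42)*4 = -2*(-84) = 168)
((d(4, -6) - 100)/(I(13, 9) - 61))**2 = ((168 - 100)/(-1*13 - 61))**2 = (68/(-13 - 61))**2 = (68/(-74))**2 = (68*(-1/74))**2 = (-34/37)**2 = 1156/1369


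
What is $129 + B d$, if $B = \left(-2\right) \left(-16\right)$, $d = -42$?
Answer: $-1215$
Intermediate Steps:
$B = 32$
$129 + B d = 129 + 32 \left(-42\right) = 129 - 1344 = -1215$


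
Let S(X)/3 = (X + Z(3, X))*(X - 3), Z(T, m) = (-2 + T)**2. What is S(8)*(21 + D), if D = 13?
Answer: 4590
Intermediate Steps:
S(X) = 3*(1 + X)*(-3 + X) (S(X) = 3*((X + (-2 + 3)**2)*(X - 3)) = 3*((X + 1**2)*(-3 + X)) = 3*((X + 1)*(-3 + X)) = 3*((1 + X)*(-3 + X)) = 3*(1 + X)*(-3 + X))
S(8)*(21 + D) = (-9 - 6*8 + 3*8**2)*(21 + 13) = (-9 - 48 + 3*64)*34 = (-9 - 48 + 192)*34 = 135*34 = 4590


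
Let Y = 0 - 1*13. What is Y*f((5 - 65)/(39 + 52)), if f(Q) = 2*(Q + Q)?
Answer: 240/7 ≈ 34.286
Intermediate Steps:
f(Q) = 4*Q (f(Q) = 2*(2*Q) = 4*Q)
Y = -13 (Y = 0 - 13 = -13)
Y*f((5 - 65)/(39 + 52)) = -52*(5 - 65)/(39 + 52) = -52*(-60/91) = -52*(-60*1/91) = -52*(-60)/91 = -13*(-240/91) = 240/7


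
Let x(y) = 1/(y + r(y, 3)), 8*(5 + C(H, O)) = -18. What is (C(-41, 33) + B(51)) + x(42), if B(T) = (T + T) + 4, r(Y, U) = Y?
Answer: 2074/21 ≈ 98.762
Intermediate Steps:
B(T) = 4 + 2*T (B(T) = 2*T + 4 = 4 + 2*T)
C(H, O) = -29/4 (C(H, O) = -5 + (⅛)*(-18) = -5 - 9/4 = -29/4)
x(y) = 1/(2*y) (x(y) = 1/(y + y) = 1/(2*y))
(C(-41, 33) + B(51)) + x(42) = (-29/4 + (4 + 2*51)) + (½)/42 = (-29/4 + (4 + 102)) + (½)*(1/42) = (-29/4 + 106) + 1/84 = 395/4 + 1/84 = 2074/21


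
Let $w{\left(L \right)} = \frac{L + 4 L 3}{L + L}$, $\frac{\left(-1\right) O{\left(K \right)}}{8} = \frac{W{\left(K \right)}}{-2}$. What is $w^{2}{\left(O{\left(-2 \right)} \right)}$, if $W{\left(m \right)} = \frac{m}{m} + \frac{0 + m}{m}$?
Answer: $\frac{169}{4} \approx 42.25$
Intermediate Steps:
$W{\left(m \right)} = 2$ ($W{\left(m \right)} = 1 + \frac{m}{m} = 1 + 1 = 2$)
$O{\left(K \right)} = 8$ ($O{\left(K \right)} = - 8 \frac{2}{-2} = - 8 \cdot 2 \left(- \frac{1}{2}\right) = \left(-8\right) \left(-1\right) = 8$)
$w{\left(L \right)} = \frac{13}{2}$ ($w{\left(L \right)} = \frac{L + 12 L}{2 L} = 13 L \frac{1}{2 L} = \frac{13}{2}$)
$w^{2}{\left(O{\left(-2 \right)} \right)} = \left(\frac{13}{2}\right)^{2} = \frac{169}{4}$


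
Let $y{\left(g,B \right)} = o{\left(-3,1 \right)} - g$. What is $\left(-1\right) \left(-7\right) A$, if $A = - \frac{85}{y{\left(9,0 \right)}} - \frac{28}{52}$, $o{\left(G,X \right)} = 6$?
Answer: $\frac{7588}{39} \approx 194.56$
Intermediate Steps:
$y{\left(g,B \right)} = 6 - g$
$A = \frac{1084}{39}$ ($A = - \frac{85}{6 - 9} - \frac{28}{52} = - \frac{85}{6 - 9} - \frac{7}{13} = - \frac{85}{-3} - \frac{7}{13} = \left(-85\right) \left(- \frac{1}{3}\right) - \frac{7}{13} = \frac{85}{3} - \frac{7}{13} = \frac{1084}{39} \approx 27.795$)
$\left(-1\right) \left(-7\right) A = \left(-1\right) \left(-7\right) \frac{1084}{39} = 7 \cdot \frac{1084}{39} = \frac{7588}{39}$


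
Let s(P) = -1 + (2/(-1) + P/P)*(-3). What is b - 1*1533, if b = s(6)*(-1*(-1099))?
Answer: 665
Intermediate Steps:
s(P) = 2 (s(P) = -1 + (2*(-1) + 1)*(-3) = -1 + (-2 + 1)*(-3) = -1 - 1*(-3) = -1 + 3 = 2)
b = 2198 (b = 2*(-1*(-1099)) = 2*1099 = 2198)
b - 1*1533 = 2198 - 1*1533 = 2198 - 1533 = 665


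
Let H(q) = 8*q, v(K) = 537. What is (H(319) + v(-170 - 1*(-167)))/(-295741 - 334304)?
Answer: -3089/630045 ≈ -0.0049028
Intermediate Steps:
(H(319) + v(-170 - 1*(-167)))/(-295741 - 334304) = (8*319 + 537)/(-295741 - 334304) = (2552 + 537)/(-630045) = 3089*(-1/630045) = -3089/630045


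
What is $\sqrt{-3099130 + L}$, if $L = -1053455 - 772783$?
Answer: $2 i \sqrt{1231342} \approx 2219.3 i$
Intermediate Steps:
$L = -1826238$ ($L = -1053455 - 772783 = -1826238$)
$\sqrt{-3099130 + L} = \sqrt{-3099130 - 1826238} = \sqrt{-4925368} = 2 i \sqrt{1231342}$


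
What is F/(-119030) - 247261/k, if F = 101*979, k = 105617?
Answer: -39874780173/12571591510 ≈ -3.1718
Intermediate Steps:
F = 98879
F/(-119030) - 247261/k = 98879/(-119030) - 247261/105617 = 98879*(-1/119030) - 247261*1/105617 = -98879/119030 - 247261/105617 = -39874780173/12571591510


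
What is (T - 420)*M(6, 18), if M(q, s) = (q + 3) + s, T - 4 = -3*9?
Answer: -11961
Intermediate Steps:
T = -23 (T = 4 - 3*9 = 4 - 27 = -23)
M(q, s) = 3 + q + s (M(q, s) = (3 + q) + s = 3 + q + s)
(T - 420)*M(6, 18) = (-23 - 420)*(3 + 6 + 18) = -443*27 = -11961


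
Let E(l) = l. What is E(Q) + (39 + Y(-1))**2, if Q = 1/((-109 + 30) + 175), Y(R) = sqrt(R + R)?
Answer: 145825/96 + 78*I*sqrt(2) ≈ 1519.0 + 110.31*I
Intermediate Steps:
Y(R) = sqrt(2)*sqrt(R) (Y(R) = sqrt(2*R) = sqrt(2)*sqrt(R))
Q = 1/96 (Q = 1/(-79 + 175) = 1/96 ≈ 0.010417)
E(Q) + (39 + Y(-1))**2 = 1/96 + (39 + sqrt(2)*sqrt(-1))**2 = 1/96 + (39 + sqrt(2)*I)**2 = 1/96 + (39 + I*sqrt(2))**2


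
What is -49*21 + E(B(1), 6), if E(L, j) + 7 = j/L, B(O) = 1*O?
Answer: -1030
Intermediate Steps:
B(O) = O
E(L, j) = -7 + j/L
-49*21 + E(B(1), 6) = -49*21 + (-7 + 6/1) = -1029 + (-7 + 6*1) = -1029 + (-7 + 6) = -1029 - 1 = -1030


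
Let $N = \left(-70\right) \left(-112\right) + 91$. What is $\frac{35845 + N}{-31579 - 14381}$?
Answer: $- \frac{1824}{1915} \approx -0.95248$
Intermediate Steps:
$N = 7931$ ($N = 7840 + 91 = 7931$)
$\frac{35845 + N}{-31579 - 14381} = \frac{35845 + 7931}{-31579 - 14381} = \frac{43776}{-45960} = 43776 \left(- \frac{1}{45960}\right) = - \frac{1824}{1915}$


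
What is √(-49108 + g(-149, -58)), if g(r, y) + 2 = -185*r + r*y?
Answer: I*√12903 ≈ 113.59*I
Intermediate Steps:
g(r, y) = -2 - 185*r + r*y (g(r, y) = -2 + (-185*r + r*y) = -2 - 185*r + r*y)
√(-49108 + g(-149, -58)) = √(-49108 + (-2 - 185*(-149) - 149*(-58))) = √(-49108 + (-2 + 27565 + 8642)) = √(-49108 + 36205) = √(-12903) = I*√12903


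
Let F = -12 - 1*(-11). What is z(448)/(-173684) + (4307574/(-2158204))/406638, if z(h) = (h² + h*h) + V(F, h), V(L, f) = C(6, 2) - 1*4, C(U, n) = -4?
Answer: -14678020928287309/6351101077786332 ≈ -2.3111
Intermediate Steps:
F = -1 (F = -12 + 11 = -1)
V(L, f) = -8 (V(L, f) = -4 - 1*4 = -4 - 4 = -8)
z(h) = -8 + 2*h² (z(h) = (h² + h*h) - 8 = (h² + h²) - 8 = 2*h² - 8 = -8 + 2*h²)
z(448)/(-173684) + (4307574/(-2158204))/406638 = (-8 + 2*448²)/(-173684) + (4307574/(-2158204))/406638 = (-8 + 2*200704)*(-1/173684) + (4307574*(-1/2158204))*(1/406638) = (-8 + 401408)*(-1/173684) - 2153787/1079102*1/406638 = 401400*(-1/173684) - 717929/146267959692 = -100350/43421 - 717929/146267959692 = -14678020928287309/6351101077786332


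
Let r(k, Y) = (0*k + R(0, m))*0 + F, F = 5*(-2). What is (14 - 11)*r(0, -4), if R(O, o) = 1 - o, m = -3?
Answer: -30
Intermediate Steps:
F = -10
r(k, Y) = -10 (r(k, Y) = (0*k + (1 - 1*(-3)))*0 - 10 = (0 + (1 + 3))*0 - 10 = (0 + 4)*0 - 10 = 4*0 - 10 = 0 - 10 = -10)
(14 - 11)*r(0, -4) = (14 - 11)*(-10) = 3*(-10) = -30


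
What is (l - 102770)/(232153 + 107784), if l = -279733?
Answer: -382503/339937 ≈ -1.1252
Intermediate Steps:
(l - 102770)/(232153 + 107784) = (-279733 - 102770)/(232153 + 107784) = -382503/339937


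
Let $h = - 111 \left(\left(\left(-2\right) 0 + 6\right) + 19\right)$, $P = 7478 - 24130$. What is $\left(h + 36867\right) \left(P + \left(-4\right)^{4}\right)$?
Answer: $-558972432$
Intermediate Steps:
$P = -16652$ ($P = 7478 - 24130 = -16652$)
$h = -2775$ ($h = - 111 \left(\left(0 + 6\right) + 19\right) = - 111 \left(6 + 19\right) = \left(-111\right) 25 = -2775$)
$\left(h + 36867\right) \left(P + \left(-4\right)^{4}\right) = \left(-2775 + 36867\right) \left(-16652 + \left(-4\right)^{4}\right) = 34092 \left(-16652 + 256\right) = 34092 \left(-16396\right) = -558972432$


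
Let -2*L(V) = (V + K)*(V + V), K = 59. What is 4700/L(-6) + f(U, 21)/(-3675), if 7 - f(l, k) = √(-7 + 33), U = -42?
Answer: 411197/27825 + √26/3675 ≈ 14.779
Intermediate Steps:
L(V) = -V*(59 + V) (L(V) = -(V + 59)*(V + V)/2 = -(59 + V)*2*V/2 = -V*(59 + V))
f(l, k) = 7 - √26 (f(l, k) = 7 - √(-7 + 33) = 7 - √26)
4700/L(-6) + f(U, 21)/(-3675) = 4700/((-1*(-6)*(59 - 6))) + (7 - √26)/(-3675) = 4700/((-1*(-6)*53)) + (7 - √26)*(-1/3675) = 4700/318 + (-1/525 + √26/3675) = 4700*(1/318) + (-1/525 + √26/3675) = 2350/159 + (-1/525 + √26/3675) = 411197/27825 + √26/3675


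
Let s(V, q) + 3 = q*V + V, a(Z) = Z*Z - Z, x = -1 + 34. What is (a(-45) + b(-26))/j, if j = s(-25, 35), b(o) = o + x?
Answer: -2077/903 ≈ -2.3001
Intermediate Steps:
x = 33
a(Z) = Z² - Z
b(o) = 33 + o (b(o) = o + 33 = 33 + o)
s(V, q) = -3 + V + V*q (s(V, q) = -3 + (q*V + V) = -3 + (V*q + V) = -3 + (V + V*q) = -3 + V + V*q)
j = -903 (j = -3 - 25 - 25*35 = -3 - 25 - 875 = -903)
(a(-45) + b(-26))/j = (-45*(-1 - 45) + (33 - 26))/(-903) = (-45*(-46) + 7)*(-1/903) = (2070 + 7)*(-1/903) = 2077*(-1/903) = -2077/903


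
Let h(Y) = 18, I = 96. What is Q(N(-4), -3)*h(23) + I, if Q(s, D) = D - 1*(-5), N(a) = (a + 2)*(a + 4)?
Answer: 132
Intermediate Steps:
N(a) = (2 + a)*(4 + a)
Q(s, D) = 5 + D (Q(s, D) = D + 5 = 5 + D)
Q(N(-4), -3)*h(23) + I = (5 - 3)*18 + 96 = 2*18 + 96 = 36 + 96 = 132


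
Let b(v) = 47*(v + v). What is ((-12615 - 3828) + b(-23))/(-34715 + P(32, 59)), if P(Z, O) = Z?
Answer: 18605/34683 ≈ 0.53643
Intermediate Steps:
b(v) = 94*v (b(v) = 47*(2*v) = 94*v)
((-12615 - 3828) + b(-23))/(-34715 + P(32, 59)) = ((-12615 - 3828) + 94*(-23))/(-34715 + 32) = (-16443 - 2162)/(-34683) = -18605*(-1/34683) = 18605/34683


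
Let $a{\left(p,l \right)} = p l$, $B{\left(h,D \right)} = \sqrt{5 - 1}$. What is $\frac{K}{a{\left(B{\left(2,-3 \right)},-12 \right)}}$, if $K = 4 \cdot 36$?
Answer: $-6$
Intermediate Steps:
$B{\left(h,D \right)} = 2$ ($B{\left(h,D \right)} = \sqrt{4} = 2$)
$K = 144$
$a{\left(p,l \right)} = l p$
$\frac{K}{a{\left(B{\left(2,-3 \right)},-12 \right)}} = \frac{144}{\left(-12\right) 2} = \frac{144}{-24} = 144 \left(- \frac{1}{24}\right) = -6$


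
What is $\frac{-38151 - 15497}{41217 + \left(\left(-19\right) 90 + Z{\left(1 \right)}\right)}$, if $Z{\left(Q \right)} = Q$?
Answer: $- \frac{1916}{1411} \approx -1.3579$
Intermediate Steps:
$\frac{-38151 - 15497}{41217 + \left(\left(-19\right) 90 + Z{\left(1 \right)}\right)} = \frac{-38151 - 15497}{41217 + \left(\left(-19\right) 90 + 1\right)} = - \frac{53648}{41217 + \left(-1710 + 1\right)} = - \frac{53648}{41217 - 1709} = - \frac{53648}{39508} = \left(-53648\right) \frac{1}{39508} = - \frac{1916}{1411}$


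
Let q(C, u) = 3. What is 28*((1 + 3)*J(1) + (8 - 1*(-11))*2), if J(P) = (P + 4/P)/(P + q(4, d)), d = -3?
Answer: 1204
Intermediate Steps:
J(P) = (P + 4/P)/(3 + P) (J(P) = (P + 4/P)/(P + 3) = (P + 4/P)/(3 + P))
28*((1 + 3)*J(1) + (8 - 1*(-11))*2) = 28*((1 + 3)*((4 + 1²)/(1*(3 + 1))) + (8 - 1*(-11))*2) = 28*(4*(1*(4 + 1)/4) + (8 + 11)*2) = 28*(4*(1*(¼)*5) + 19*2) = 28*(4*(5/4) + 38) = 28*(5 + 38) = 28*43 = 1204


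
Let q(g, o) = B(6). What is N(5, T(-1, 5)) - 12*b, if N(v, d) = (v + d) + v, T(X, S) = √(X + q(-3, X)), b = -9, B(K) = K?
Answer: 118 + √5 ≈ 120.24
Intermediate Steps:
q(g, o) = 6
T(X, S) = √(6 + X) (T(X, S) = √(X + 6) = √(6 + X))
N(v, d) = d + 2*v (N(v, d) = (d + v) + v = d + 2*v)
N(5, T(-1, 5)) - 12*b = (√(6 - 1) + 2*5) - 12*(-9) = (√5 + 10) + 108 = (10 + √5) + 108 = 118 + √5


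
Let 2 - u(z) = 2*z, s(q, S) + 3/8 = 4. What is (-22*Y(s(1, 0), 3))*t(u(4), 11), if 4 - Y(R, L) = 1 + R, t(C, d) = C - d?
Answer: -935/4 ≈ -233.75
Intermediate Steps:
s(q, S) = 29/8 (s(q, S) = -3/8 + 4 = 29/8)
u(z) = 2 - 2*z
Y(R, L) = 3 - R (Y(R, L) = 4 - (1 + R) = 4 + (-1 - R) = 3 - R)
(-22*Y(s(1, 0), 3))*t(u(4), 11) = (-22*(3 - 1*29/8))*((2 - 2*4) - 1*11) = (-22*(3 - 29/8))*((2 - 8) - 11) = (-22*(-5/8))*(-6 - 11) = (55/4)*(-17) = -935/4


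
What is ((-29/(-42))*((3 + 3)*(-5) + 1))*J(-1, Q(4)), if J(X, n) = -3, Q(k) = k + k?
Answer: 841/14 ≈ 60.071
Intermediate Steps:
Q(k) = 2*k
((-29/(-42))*((3 + 3)*(-5) + 1))*J(-1, Q(4)) = ((-29/(-42))*((3 + 3)*(-5) + 1))*(-3) = ((-29*(-1/42))*(6*(-5) + 1))*(-3) = (29*(-30 + 1)/42)*(-3) = ((29/42)*(-29))*(-3) = -841/42*(-3) = 841/14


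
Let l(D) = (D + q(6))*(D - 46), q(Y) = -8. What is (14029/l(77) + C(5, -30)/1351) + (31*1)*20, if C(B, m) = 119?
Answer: 258696700/412827 ≈ 626.65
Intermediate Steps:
l(D) = (-46 + D)*(-8 + D) (l(D) = (D - 8)*(D - 46) = (-8 + D)*(-46 + D) = (-46 + D)*(-8 + D))
(14029/l(77) + C(5, -30)/1351) + (31*1)*20 = (14029/(368 + 77² - 54*77) + 119/1351) + (31*1)*20 = (14029/(368 + 5929 - 4158) + 119*(1/1351)) + 31*20 = (14029/2139 + 17/193) + 620 = 2743960/412827 + 620 = 258696700/412827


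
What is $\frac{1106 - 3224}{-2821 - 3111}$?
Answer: $\frac{1059}{2966} \approx 0.35705$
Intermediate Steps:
$\frac{1106 - 3224}{-2821 - 3111} = \frac{1106 - 3224}{-5932} = \left(1106 - 3224\right) \left(- \frac{1}{5932}\right) = \left(-2118\right) \left(- \frac{1}{5932}\right) = \frac{1059}{2966}$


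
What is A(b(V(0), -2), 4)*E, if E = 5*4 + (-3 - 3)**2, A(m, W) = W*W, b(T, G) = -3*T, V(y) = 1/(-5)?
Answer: 896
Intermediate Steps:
V(y) = -1/5
A(m, W) = W**2
E = 56 (E = 20 + (-6)**2 = 20 + 36 = 56)
A(b(V(0), -2), 4)*E = 4**2*56 = 16*56 = 896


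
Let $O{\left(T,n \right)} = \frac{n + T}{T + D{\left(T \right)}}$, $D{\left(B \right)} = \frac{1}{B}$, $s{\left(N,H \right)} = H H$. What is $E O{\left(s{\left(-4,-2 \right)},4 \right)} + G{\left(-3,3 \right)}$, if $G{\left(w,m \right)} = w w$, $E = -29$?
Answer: $- \frac{775}{17} \approx -45.588$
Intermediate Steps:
$s{\left(N,H \right)} = H^{2}$
$G{\left(w,m \right)} = w^{2}$
$O{\left(T,n \right)} = \frac{T + n}{T + \frac{1}{T}}$ ($O{\left(T,n \right)} = \frac{n + T}{T + \frac{1}{T}} = \frac{T + n}{T + \frac{1}{T}}$)
$E O{\left(s{\left(-4,-2 \right)},4 \right)} + G{\left(-3,3 \right)} = - 29 \frac{\left(-2\right)^{2} \left(\left(-2\right)^{2} + 4\right)}{1 + \left(\left(-2\right)^{2}\right)^{2}} + \left(-3\right)^{2} = - 29 \frac{4 \left(4 + 4\right)}{1 + 4^{2}} + 9 = - 29 \cdot 4 \frac{1}{1 + 16} \cdot 8 + 9 = - 29 \cdot 4 \cdot \frac{1}{17} \cdot 8 + 9 = \left(-29\right) \frac{32}{17} + 9 = - \frac{928}{17} + 9 = - \frac{775}{17}$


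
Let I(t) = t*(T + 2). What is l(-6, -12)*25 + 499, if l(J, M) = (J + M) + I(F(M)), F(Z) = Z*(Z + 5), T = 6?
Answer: 16849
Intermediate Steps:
F(Z) = Z*(5 + Z)
I(t) = 8*t (I(t) = t*(6 + 2) = t*8 = 8*t)
l(J, M) = J + M + 8*M*(5 + M) (l(J, M) = (J + M) + 8*(M*(5 + M)) = (J + M) + 8*M*(5 + M) = J + M + 8*M*(5 + M))
l(-6, -12)*25 + 499 = (-6 - 12 + 8*(-12)*(5 - 12))*25 + 499 = (-6 - 12 + 8*(-12)*(-7))*25 + 499 = (-6 - 12 + 672)*25 + 499 = 654*25 + 499 = 16350 + 499 = 16849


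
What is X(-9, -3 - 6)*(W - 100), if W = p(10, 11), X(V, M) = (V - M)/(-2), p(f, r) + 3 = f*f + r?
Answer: 0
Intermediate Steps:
p(f, r) = -3 + r + f² (p(f, r) = -3 + (f*f + r) = -3 + (f² + r) = -3 + (r + f²) = -3 + r + f²)
X(V, M) = M/2 - V/2 (X(V, M) = (V - M)*(-½) = M/2 - V/2)
W = 108 (W = -3 + 11 + 10² = -3 + 11 + 100 = 108)
X(-9, -3 - 6)*(W - 100) = ((-3 - 6)/2 - ½*(-9))*(108 - 100) = ((½)*(-9) + 9/2)*8 = (-9/2 + 9/2)*8 = 0*8 = 0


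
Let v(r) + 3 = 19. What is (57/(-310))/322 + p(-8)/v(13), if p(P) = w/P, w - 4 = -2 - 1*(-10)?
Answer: -75321/798560 ≈ -0.094321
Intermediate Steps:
w = 12 (w = 4 + (-2 - 1*(-10)) = 4 + (-2 + 10) = 4 + 8 = 12)
p(P) = 12/P
v(r) = 16 (v(r) = -3 + 19 = 16)
(57/(-310))/322 + p(-8)/v(13) = (57/(-310))/322 + (12/(-8))/16 = (57*(-1/310))*(1/322) + (12*(-⅛))*(1/16) = -57/310*1/322 - 3/2*1/16 = -57/99820 - 3/32 = -75321/798560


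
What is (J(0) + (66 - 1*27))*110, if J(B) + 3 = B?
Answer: 3960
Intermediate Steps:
J(B) = -3 + B
(J(0) + (66 - 1*27))*110 = ((-3 + 0) + (66 - 1*27))*110 = (-3 + (66 - 27))*110 = (-3 + 39)*110 = 36*110 = 3960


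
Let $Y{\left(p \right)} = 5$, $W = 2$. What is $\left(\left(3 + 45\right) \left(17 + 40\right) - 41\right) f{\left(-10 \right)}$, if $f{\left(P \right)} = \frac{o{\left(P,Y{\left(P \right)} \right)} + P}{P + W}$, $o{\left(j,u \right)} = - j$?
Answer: $0$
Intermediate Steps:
$f{\left(P \right)} = 0$ ($f{\left(P \right)} = \frac{- P + P}{P + 2} = \frac{0}{2 + P} = 0$)
$\left(\left(3 + 45\right) \left(17 + 40\right) - 41\right) f{\left(-10 \right)} = \left(\left(3 + 45\right) \left(17 + 40\right) - 41\right) 0 = \left(48 \cdot 57 - 41\right) 0 = \left(2736 - 41\right) 0 = 2695 \cdot 0 = 0$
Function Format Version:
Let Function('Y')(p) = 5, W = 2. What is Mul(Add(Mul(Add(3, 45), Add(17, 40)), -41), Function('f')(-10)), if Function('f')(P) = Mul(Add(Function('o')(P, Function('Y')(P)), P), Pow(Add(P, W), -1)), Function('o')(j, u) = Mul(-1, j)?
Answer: 0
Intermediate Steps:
Function('f')(P) = 0 (Function('f')(P) = Mul(Add(Mul(-1, P), P), Pow(Add(P, 2), -1)) = Mul(0, Pow(Add(2, P), -1)) = 0)
Mul(Add(Mul(Add(3, 45), Add(17, 40)), -41), Function('f')(-10)) = Mul(Add(Mul(Add(3, 45), Add(17, 40)), -41), 0) = Mul(Add(Mul(48, 57), -41), 0) = Mul(Add(2736, -41), 0) = Mul(2695, 0) = 0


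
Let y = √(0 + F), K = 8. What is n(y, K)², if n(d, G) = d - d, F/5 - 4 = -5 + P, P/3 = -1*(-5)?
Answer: 0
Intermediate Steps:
P = 15 (P = 3*(-1*(-5)) = 3*5 = 15)
F = 70 (F = 20 + 5*(-5 + 15) = 20 + 5*10 = 20 + 50 = 70)
y = √70 (y = √(0 + 70) = √70 ≈ 8.3666)
n(d, G) = 0
n(y, K)² = 0² = 0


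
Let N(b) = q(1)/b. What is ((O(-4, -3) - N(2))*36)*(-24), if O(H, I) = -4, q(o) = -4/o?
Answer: 1728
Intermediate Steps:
N(b) = -4/b (N(b) = (-4/1)/b = (-4*1)/b = -4/b)
((O(-4, -3) - N(2))*36)*(-24) = ((-4 - (-4)/2)*36)*(-24) = ((-4 - 1*(-2))*36)*(-24) = ((-4 + 2)*36)*(-24) = -2*36*(-24) = -72*(-24) = 1728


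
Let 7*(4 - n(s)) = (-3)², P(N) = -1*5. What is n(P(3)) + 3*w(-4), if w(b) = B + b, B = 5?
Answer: 40/7 ≈ 5.7143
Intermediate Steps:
P(N) = -5
w(b) = 5 + b
n(s) = 19/7 (n(s) = 4 - ⅐*(-3)² = 4 - ⅐*9 = 4 - 9/7 = 19/7)
n(P(3)) + 3*w(-4) = 19/7 + 3*(5 - 4) = 19/7 + 3*1 = 19/7 + 3 = 40/7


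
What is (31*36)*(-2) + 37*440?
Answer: 14048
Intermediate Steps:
(31*36)*(-2) + 37*440 = 1116*(-2) + 16280 = -2232 + 16280 = 14048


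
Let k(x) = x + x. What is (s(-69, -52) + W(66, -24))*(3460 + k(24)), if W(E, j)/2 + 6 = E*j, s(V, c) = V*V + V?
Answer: 5304096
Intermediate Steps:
s(V, c) = V + V² (s(V, c) = V² + V = V + V²)
W(E, j) = -12 + 2*E*j (W(E, j) = -12 + 2*(E*j) = -12 + 2*E*j)
k(x) = 2*x
(s(-69, -52) + W(66, -24))*(3460 + k(24)) = (-69*(1 - 69) + (-12 + 2*66*(-24)))*(3460 + 2*24) = (-69*(-68) + (-12 - 3168))*(3460 + 48) = (4692 - 3180)*3508 = 1512*3508 = 5304096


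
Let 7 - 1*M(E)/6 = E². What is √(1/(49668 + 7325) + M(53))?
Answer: I*√54608772790795/56993 ≈ 129.66*I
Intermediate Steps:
M(E) = 42 - 6*E²
√(1/(49668 + 7325) + M(53)) = √(1/(49668 + 7325) + (42 - 6*53²)) = √(1/56993 + (42 - 6*2809)) = √(1/56993 + (42 - 16854)) = √(1/56993 - 16812) = √(-958166315/56993) = I*√54608772790795/56993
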